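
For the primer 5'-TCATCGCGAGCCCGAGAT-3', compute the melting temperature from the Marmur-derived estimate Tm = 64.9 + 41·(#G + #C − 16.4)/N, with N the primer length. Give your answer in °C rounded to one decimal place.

52.6°C

Base counts: A=4, T=3, G=5, C=6; G+C = 11, N = 18.
Tm = 64.9 + 41·(11 − 16.4)/18 = 64.9 + -221.40/18 = 52.6°C.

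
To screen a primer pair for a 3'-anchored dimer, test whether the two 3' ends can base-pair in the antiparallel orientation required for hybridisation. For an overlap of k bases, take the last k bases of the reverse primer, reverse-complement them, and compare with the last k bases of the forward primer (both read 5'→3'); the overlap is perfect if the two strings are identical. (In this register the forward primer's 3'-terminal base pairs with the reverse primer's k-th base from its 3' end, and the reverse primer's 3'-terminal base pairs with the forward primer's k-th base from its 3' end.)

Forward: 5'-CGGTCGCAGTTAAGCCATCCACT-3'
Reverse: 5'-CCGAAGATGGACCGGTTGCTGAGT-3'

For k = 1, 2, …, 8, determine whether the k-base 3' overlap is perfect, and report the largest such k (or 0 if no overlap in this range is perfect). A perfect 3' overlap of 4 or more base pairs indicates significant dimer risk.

Longest perfect overlap: 3 complementary base pairs; below the dimer-risk threshold (threshold 4).

Last 8 bases (5'→3') — forward …CATCCACT, reverse …TGCTGAGT.
Reverse complement of the reverse primer's last 8 bases: ACTCAGCA; its first k bases are the reverse complement of the reverse primer's last k bases, so a perfect k-base overlap needs the forward primer's last k bases to equal them.
Comparing (forward last k vs required): k=1: T vs A ✗; k=2: CT vs AC ✗; k=3: ACT vs ACT ✓; k=4: CACT vs ACTC ✗; k=5: CCACT vs ACTCA ✗; k=6: TCCACT vs ACTCAG ✗; k=7: ATCCACT vs ACTCAGC ✗; k=8: CATCCACT vs ACTCAGCA ✗.
Only k = 3 is perfect, so the longest perfect 3' overlap is 3.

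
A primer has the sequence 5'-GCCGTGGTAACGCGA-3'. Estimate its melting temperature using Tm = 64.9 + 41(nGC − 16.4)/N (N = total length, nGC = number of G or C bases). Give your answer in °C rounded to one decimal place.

47.4°C

Base counts: A=3, T=2, G=6, C=4; G+C = 10, N = 15.
Tm = 64.9 + 41·(10 − 16.4)/15 = 64.9 + -262.40/15 = 47.4°C.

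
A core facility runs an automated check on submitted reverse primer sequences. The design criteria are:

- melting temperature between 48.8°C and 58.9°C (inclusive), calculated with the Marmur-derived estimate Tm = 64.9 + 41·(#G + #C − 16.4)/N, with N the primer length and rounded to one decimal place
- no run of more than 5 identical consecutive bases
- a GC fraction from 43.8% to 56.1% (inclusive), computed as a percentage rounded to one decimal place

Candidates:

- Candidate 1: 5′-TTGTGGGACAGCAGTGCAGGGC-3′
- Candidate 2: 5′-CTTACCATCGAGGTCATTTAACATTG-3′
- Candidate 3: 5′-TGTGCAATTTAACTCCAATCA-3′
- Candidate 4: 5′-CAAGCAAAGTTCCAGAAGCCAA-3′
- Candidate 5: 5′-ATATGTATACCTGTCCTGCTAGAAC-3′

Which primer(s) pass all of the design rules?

Candidate 4 only.

Candidate 1 (22 nt, A=4 T=4 G=10 C=4): Tm = 64.9 + 41·(14 − 16.4)/22 = 60.4°C, outside 48.8–58.9°C ✗; longest run = 3 ✓; GC 14/22 = 63.6%, outside 43.8–56.1% ✗ — fails.
Candidate 2 (26 nt, A=7 T=9 G=4 C=6): Tm = 64.9 + 41·(10 − 16.4)/26 = 54.8°C ✓; longest run = 3 ✓; GC 10/26 = 38.5%, outside 43.8–56.1% ✗ — fails.
Candidate 3 (21 nt, A=7 T=7 G=2 C=5): Tm = 64.9 + 41·(7 − 16.4)/21 = 46.5°C, outside 48.8–58.9°C ✗; longest run = 3 ✓; GC 7/21 = 33.3%, outside 43.8–56.1% ✗ — fails.
Candidate 4 (22 nt, A=10 T=2 G=4 C=6): Tm = 64.9 + 41·(10 − 16.4)/22 = 53.0°C ✓; longest run = 3 ✓; GC 10/22 = 45.5% ✓ — passes.
Candidate 5 (25 nt, A=7 T=8 G=4 C=6): Tm = 64.9 + 41·(10 − 16.4)/25 = 54.4°C ✓; longest run = 2 ✓; GC 10/25 = 40.0%, outside 43.8–56.1% ✗ — fails.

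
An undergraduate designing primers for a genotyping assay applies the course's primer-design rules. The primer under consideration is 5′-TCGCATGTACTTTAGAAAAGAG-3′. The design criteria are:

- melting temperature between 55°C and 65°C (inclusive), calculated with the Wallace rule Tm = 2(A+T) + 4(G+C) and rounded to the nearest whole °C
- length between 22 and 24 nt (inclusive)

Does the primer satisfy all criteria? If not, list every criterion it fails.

Base counts: A=8, T=6, G=5, C=3 (length 22).
Tm: Tm = 2·14 + 4·8 = 60°C ✓
length: length 22 ✓

Meets all criteria.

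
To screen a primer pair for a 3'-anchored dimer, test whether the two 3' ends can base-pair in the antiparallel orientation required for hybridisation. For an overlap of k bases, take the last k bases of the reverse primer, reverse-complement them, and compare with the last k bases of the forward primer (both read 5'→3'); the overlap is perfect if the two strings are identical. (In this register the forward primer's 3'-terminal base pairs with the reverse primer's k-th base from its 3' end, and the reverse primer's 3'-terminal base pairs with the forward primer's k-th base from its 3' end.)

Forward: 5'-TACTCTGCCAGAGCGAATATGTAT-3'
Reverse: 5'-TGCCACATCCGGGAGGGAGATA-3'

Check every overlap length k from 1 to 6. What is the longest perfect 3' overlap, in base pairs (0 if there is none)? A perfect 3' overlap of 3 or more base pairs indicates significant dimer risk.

Last 6 bases (5'→3') — forward …ATGTAT, reverse …GAGATA.
Reverse complement of the reverse primer's last 6 bases: TATCTC; its first k bases are the reverse complement of the reverse primer's last k bases, so a perfect k-base overlap needs the forward primer's last k bases to equal them.
Comparing (forward last k vs required): k=1: T vs T ✓; k=2: AT vs TA ✗; k=3: TAT vs TAT ✓; k=4: GTAT vs TATC ✗; k=5: TGTAT vs TATCT ✗; k=6: ATGTAT vs TATCTC ✗.
Perfect overlaps at k = 1, 3; the largest is 3.

Longest perfect overlap: 3 complementary base pairs; significant dimer risk (threshold 3).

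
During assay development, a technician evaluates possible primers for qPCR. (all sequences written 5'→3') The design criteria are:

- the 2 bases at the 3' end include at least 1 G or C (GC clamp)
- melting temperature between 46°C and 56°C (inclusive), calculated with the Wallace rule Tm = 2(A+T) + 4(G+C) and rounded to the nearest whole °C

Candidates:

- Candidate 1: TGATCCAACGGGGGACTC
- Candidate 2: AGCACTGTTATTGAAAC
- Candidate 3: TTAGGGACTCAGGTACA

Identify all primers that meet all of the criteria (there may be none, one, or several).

Candidate 1 (18 nt, A=4 T=3 G=6 C=5): 3' end TC has 1 G/C ✓; Tm = 2·7 + 4·11 = 58°C, outside 46–56°C ✗ — fails.
Candidate 2 (17 nt, A=6 T=5 G=3 C=3): 3' end AC has 1 G/C ✓; Tm = 2·11 + 4·6 = 46°C ✓ — passes.
Candidate 3 (17 nt, A=5 T=4 G=5 C=3): 3' end CA has 1 G/C ✓; Tm = 2·9 + 4·8 = 50°C ✓ — passes.

Candidate 2 and Candidate 3.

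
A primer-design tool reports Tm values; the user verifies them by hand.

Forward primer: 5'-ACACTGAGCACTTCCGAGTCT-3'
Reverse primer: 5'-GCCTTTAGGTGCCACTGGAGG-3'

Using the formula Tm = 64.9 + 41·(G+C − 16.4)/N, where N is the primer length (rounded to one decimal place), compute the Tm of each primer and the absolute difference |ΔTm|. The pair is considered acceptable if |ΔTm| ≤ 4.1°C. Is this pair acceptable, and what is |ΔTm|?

Forward: G+C = 11, N = 21 → Tm = 64.9 + 41·(11 − 16.4)/21 = 54.4°C.
Reverse: G+C = 13, N = 21 → Tm = 64.9 + 41·(13 − 16.4)/21 = 58.3°C.
|ΔTm| = |54.4 − 58.3| = 3.9°C, ≤ 4.1°C.

|ΔTm| = 3.9°C; the pair is acceptable.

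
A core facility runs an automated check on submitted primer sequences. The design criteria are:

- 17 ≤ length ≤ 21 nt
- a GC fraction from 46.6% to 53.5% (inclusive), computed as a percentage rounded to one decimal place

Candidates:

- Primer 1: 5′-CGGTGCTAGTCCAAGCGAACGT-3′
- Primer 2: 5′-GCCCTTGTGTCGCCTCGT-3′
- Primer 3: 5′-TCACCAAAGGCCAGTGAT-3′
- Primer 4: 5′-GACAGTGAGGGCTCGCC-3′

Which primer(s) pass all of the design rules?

Primer 3 only.

Primer 1 (22 nt, A=5 T=4 G=7 C=6): length 22, outside 17–21 ✗; GC 13/22 = 59.1%, outside 46.6–53.5% ✗ — fails.
Primer 2 (18 nt, A=0 T=6 G=5 C=7): length 18 ✓; GC 12/18 = 66.7%, outside 46.6–53.5% ✗ — fails.
Primer 3 (18 nt, A=6 T=3 G=4 C=5): length 18 ✓; GC 9/18 = 50.0% ✓ — passes.
Primer 4 (17 nt, A=3 T=2 G=7 C=5): length 17 ✓; GC 12/17 = 70.6%, outside 46.6–53.5% ✗ — fails.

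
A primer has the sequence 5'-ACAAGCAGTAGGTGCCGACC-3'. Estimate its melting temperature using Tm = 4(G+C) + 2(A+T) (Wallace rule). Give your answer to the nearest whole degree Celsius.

Base counts: A=6, T=2, G=6, C=6 (length 20).
Tm = 2·(6+2) + 4·(6+6) = 2·8 + 4·12 = 16 + 48 = 64°C.

64°C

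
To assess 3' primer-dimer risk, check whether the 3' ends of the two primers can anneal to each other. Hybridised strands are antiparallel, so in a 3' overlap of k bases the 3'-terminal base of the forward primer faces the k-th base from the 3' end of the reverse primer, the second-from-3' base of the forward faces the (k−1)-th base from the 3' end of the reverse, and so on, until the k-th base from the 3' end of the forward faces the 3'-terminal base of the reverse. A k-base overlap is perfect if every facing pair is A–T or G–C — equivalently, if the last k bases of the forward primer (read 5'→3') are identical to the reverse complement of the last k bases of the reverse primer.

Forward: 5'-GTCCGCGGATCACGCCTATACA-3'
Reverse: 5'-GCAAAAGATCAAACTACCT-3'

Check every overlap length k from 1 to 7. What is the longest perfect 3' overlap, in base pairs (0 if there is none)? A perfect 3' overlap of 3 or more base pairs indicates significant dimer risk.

Longest perfect overlap: 1 complementary base pair; below the dimer-risk threshold (threshold 3).

Last 7 bases (5'→3') — forward …CTATACA, reverse …ACTACCT.
Reverse complement of the reverse primer's last 7 bases: AGGTAGT; its first k bases are the reverse complement of the reverse primer's last k bases, so a perfect k-base overlap needs the forward primer's last k bases to equal them.
Comparing (forward last k vs required): k=1: A vs A ✓; k=2: CA vs AG ✗; k=3: ACA vs AGG ✗; k=4: TACA vs AGGT ✗; k=5: ATACA vs AGGTA ✗; k=6: TATACA vs AGGTAG ✗; k=7: CTATACA vs AGGTAGT ✗.
Only k = 1 is perfect, so the longest perfect 3' overlap is 1.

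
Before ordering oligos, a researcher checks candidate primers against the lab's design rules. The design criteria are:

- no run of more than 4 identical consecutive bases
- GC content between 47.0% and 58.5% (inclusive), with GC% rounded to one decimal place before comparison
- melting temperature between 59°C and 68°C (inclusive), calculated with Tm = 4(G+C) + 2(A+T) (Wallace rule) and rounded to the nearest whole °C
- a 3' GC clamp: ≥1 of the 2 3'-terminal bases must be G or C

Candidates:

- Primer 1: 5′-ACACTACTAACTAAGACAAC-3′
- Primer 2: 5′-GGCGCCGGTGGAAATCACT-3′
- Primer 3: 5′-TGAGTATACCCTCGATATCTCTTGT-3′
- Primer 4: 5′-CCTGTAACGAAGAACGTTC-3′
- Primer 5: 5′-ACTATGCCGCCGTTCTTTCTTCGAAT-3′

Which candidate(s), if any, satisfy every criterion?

Primer 1 (20 nt, A=10 T=3 G=1 C=6): longest run = 2 ✓; GC 7/20 = 35.0%, outside 47.0–58.5% ✗; Tm = 2·13 + 4·7 = 54°C, outside 59–68°C ✗; 3' end AC has 1 G/C ✓ — fails.
Primer 2 (19 nt, A=4 T=3 G=7 C=5): longest run = 3 ✓; GC 12/19 = 63.2%, outside 47.0–58.5% ✗; Tm = 2·7 + 4·12 = 62°C ✓; 3' end CT has 1 G/C ✓ — fails.
Primer 3 (25 nt, A=5 T=10 G=4 C=6): longest run = 3 ✓; GC 10/25 = 40.0%, outside 47.0–58.5% ✗; Tm = 2·15 + 4·10 = 70°C, outside 59–68°C ✗; 3' end GT has 1 G/C ✓ — fails.
Primer 4 (19 nt, A=6 T=4 G=4 C=5): longest run = 2 ✓; GC 9/19 = 47.4% ✓; Tm = 2·10 + 4·9 = 56°C, outside 59–68°C ✗; 3' end TC has 1 G/C ✓ — fails.
Primer 5 (26 nt, A=4 T=10 G=4 C=8): longest run = 3 ✓; GC 12/26 = 46.2%, outside 47.0–58.5% ✗; Tm = 2·14 + 4·12 = 76°C, outside 59–68°C ✗; 3' end AT has 0 G/C, need ≥1 ✗ — fails.

None of the candidates satisfy all criteria.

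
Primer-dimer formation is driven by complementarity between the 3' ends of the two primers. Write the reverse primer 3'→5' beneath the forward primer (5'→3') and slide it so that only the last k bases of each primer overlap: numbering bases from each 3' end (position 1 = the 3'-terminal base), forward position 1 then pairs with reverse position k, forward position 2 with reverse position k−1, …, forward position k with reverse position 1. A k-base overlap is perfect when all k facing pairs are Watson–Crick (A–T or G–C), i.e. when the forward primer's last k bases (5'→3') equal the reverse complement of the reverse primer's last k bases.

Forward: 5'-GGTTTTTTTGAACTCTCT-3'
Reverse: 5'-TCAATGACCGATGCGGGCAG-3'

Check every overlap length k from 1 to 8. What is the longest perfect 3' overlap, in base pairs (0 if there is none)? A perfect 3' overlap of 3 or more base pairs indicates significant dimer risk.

Last 8 bases (5'→3') — forward …AACTCTCT, reverse …GCGGGCAG.
Reverse complement of the reverse primer's last 8 bases: CTGCCCGC; its first k bases are the reverse complement of the reverse primer's last k bases, so a perfect k-base overlap needs the forward primer's last k bases to equal them.
Comparing (forward last k vs required): k=1: T vs C ✗; k=2: CT vs CT ✓; k=3: TCT vs CTG ✗; k=4: CTCT vs CTGC ✗; k=5: TCTCT vs CTGCC ✗; k=6: CTCTCT vs CTGCCC ✗; k=7: ACTCTCT vs CTGCCCG ✗; k=8: AACTCTCT vs CTGCCCGC ✗.
Only k = 2 is perfect, so the longest perfect 3' overlap is 2.

Longest perfect overlap: 2 complementary base pairs; below the dimer-risk threshold (threshold 3).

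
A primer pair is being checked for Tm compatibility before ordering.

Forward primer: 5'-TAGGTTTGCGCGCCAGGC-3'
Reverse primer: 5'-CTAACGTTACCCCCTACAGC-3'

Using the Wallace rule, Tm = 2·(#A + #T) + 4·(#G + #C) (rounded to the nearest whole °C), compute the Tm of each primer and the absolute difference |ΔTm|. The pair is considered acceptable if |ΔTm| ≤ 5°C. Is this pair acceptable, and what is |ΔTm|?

Forward: A=2 T=4 G=7 C=5 → Tm = 2·6 + 4·12 = 60°C.
Reverse: A=5 T=4 G=2 C=9 → Tm = 2·9 + 4·11 = 62°C.
|ΔTm| = |60 − 62| = 2°C, ≤ 5°C.

|ΔTm| = 2°C; the pair is acceptable.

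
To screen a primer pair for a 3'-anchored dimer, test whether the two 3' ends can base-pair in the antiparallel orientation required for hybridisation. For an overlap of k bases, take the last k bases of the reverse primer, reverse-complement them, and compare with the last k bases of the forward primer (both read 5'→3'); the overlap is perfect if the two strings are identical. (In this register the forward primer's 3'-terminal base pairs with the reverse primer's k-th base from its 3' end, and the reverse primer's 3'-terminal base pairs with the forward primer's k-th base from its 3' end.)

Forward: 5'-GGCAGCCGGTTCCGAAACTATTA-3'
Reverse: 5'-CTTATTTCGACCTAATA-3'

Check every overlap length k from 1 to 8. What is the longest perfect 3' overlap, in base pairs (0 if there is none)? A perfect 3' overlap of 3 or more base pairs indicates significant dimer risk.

Last 8 bases (5'→3') — forward …AACTATTA, reverse …ACCTAATA.
Reverse complement of the reverse primer's last 8 bases: TATTAGGT; its first k bases are the reverse complement of the reverse primer's last k bases, so a perfect k-base overlap needs the forward primer's last k bases to equal them.
Comparing (forward last k vs required): k=1: A vs T ✗; k=2: TA vs TA ✓; k=3: TTA vs TAT ✗; k=4: ATTA vs TATT ✗; k=5: TATTA vs TATTA ✓; k=6: CTATTA vs TATTAG ✗; k=7: ACTATTA vs TATTAGG ✗; k=8: AACTATTA vs TATTAGGT ✗.
Perfect overlaps at k = 2, 5; the largest is 5.

Longest perfect overlap: 5 complementary base pairs; significant dimer risk (threshold 3).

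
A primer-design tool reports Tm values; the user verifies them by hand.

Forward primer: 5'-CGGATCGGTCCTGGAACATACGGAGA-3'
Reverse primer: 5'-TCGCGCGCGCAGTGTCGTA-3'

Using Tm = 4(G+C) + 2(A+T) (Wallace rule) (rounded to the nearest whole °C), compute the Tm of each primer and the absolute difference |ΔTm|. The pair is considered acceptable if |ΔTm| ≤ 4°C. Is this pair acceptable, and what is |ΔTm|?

|ΔTm| = 18°C; the pair is not acceptable.

Forward: A=7 T=4 G=9 C=6 → Tm = 2·11 + 4·15 = 82°C.
Reverse: A=2 T=4 G=7 C=6 → Tm = 2·6 + 4·13 = 64°C.
|ΔTm| = |82 − 64| = 18°C, > 4°C.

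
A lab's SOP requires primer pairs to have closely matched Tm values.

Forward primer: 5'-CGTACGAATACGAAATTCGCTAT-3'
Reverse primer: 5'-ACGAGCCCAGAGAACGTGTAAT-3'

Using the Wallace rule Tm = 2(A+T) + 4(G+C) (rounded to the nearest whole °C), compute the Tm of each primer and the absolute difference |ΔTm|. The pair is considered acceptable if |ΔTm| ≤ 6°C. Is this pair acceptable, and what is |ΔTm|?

Forward: A=8 T=6 G=4 C=5 → Tm = 2·14 + 4·9 = 64°C.
Reverse: A=8 T=3 G=6 C=5 → Tm = 2·11 + 4·11 = 66°C.
|ΔTm| = |64 − 66| = 2°C, ≤ 6°C.

|ΔTm| = 2°C; the pair is acceptable.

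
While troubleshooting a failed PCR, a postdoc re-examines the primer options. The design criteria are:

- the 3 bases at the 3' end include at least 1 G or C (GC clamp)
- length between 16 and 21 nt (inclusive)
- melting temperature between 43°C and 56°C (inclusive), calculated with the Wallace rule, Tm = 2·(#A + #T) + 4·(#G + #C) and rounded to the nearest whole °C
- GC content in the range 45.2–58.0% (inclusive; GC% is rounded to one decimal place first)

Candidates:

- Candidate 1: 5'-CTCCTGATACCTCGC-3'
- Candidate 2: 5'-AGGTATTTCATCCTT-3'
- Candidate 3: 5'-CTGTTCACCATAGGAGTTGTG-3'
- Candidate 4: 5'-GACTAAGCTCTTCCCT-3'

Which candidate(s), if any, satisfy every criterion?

Candidate 4 only.

Candidate 1 (15 nt, A=2 T=4 G=2 C=7): 3' end CGC has 3 G/C ✓; length 15, outside 16–21 ✗; Tm = 2·6 + 4·9 = 48°C ✓; GC 9/15 = 60.0%, outside 45.2–58.0% ✗ — fails.
Candidate 2 (15 nt, A=3 T=7 G=2 C=3): 3' end CTT has 1 G/C ✓; length 15, outside 16–21 ✗; Tm = 2·10 + 4·5 = 40°C, outside 43–56°C ✗; GC 5/15 = 33.3%, outside 45.2–58.0% ✗ — fails.
Candidate 3 (21 nt, A=4 T=7 G=6 C=4): 3' end GTG has 2 G/C ✓; length 21 ✓; Tm = 2·11 + 4·10 = 62°C, outside 43–56°C ✗; GC 10/21 = 47.6% ✓ — fails.
Candidate 4 (16 nt, A=3 T=5 G=2 C=6): 3' end CCT has 2 G/C ✓; length 16 ✓; Tm = 2·8 + 4·8 = 48°C ✓; GC 8/16 = 50.0% ✓ — passes.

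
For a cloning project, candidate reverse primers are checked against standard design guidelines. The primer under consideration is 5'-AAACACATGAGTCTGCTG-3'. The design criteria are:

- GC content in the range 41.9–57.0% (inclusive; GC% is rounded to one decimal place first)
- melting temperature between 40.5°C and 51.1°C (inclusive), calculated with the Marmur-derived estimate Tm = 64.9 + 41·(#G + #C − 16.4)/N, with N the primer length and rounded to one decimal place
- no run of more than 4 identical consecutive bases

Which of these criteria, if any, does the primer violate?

Meets all criteria.

Base counts: A=6, T=4, G=4, C=4 (length 18).
GC content: GC 8/18 = 44.4% ✓
Tm: Tm = 64.9 + 41·(8 − 16.4)/18 = 45.8°C ✓
homopolymer run: longest run = 3 ✓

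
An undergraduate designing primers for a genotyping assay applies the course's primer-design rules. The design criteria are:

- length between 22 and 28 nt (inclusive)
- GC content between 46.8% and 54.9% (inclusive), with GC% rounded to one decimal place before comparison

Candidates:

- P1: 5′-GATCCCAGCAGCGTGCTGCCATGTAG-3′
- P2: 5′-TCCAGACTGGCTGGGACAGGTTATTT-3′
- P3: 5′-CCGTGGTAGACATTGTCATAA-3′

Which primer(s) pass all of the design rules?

P2 only.

P1 (26 nt, A=5 T=5 G=8 C=8): length 26 ✓; GC 16/26 = 61.5%, outside 46.8–54.9% ✗ — fails.
P2 (26 nt, A=5 T=8 G=8 C=5): length 26 ✓; GC 13/26 = 50.0% ✓ — passes.
P3 (21 nt, A=6 T=6 G=5 C=4): length 21, outside 22–28 ✗; GC 9/21 = 42.9%, outside 46.8–54.9% ✗ — fails.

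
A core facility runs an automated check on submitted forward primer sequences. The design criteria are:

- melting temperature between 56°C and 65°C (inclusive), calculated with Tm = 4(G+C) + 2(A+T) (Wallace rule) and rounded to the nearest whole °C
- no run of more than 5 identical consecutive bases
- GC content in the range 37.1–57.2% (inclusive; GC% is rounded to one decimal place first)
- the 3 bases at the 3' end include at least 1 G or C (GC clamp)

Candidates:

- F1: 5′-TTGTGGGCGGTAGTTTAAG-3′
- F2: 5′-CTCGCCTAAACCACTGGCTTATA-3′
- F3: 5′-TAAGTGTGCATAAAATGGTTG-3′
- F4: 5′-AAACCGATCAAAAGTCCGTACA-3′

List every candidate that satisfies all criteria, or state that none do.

F1 (19 nt, A=3 T=7 G=8 C=1): Tm = 2·10 + 4·9 = 56°C ✓; longest run = 3 ✓; GC 9/19 = 47.4% ✓; 3' end AAG has 1 G/C ✓ — passes.
F2 (23 nt, A=6 T=6 G=3 C=8): Tm = 2·12 + 4·11 = 68°C, outside 56–65°C ✗; longest run = 3 ✓; GC 11/23 = 47.8% ✓; 3' end ATA has 0 G/C, need ≥1 ✗ — fails.
F3 (21 nt, A=7 T=7 G=6 C=1): Tm = 2·14 + 4·7 = 56°C ✓; longest run = 4 ✓; GC 7/21 = 33.3%, outside 37.1–57.2% ✗; 3' end TTG has 1 G/C ✓ — fails.
F4 (22 nt, A=10 T=3 G=3 C=6): Tm = 2·13 + 4·9 = 62°C ✓; longest run = 4 ✓; GC 9/22 = 40.9% ✓; 3' end ACA has 1 G/C ✓ — passes.

F1 and F4.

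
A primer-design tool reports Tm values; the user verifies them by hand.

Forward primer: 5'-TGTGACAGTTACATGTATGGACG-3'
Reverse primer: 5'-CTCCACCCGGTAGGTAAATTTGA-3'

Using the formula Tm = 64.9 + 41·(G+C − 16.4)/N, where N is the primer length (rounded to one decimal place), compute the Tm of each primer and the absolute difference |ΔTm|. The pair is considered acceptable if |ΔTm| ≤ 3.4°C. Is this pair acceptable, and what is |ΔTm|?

Forward: G+C = 10, N = 23 → Tm = 64.9 + 41·(10 − 16.4)/23 = 53.5°C.
Reverse: G+C = 11, N = 23 → Tm = 64.9 + 41·(11 − 16.4)/23 = 55.3°C.
|ΔTm| = |53.5 − 55.3| = 1.8°C, ≤ 3.4°C.

|ΔTm| = 1.8°C; the pair is acceptable.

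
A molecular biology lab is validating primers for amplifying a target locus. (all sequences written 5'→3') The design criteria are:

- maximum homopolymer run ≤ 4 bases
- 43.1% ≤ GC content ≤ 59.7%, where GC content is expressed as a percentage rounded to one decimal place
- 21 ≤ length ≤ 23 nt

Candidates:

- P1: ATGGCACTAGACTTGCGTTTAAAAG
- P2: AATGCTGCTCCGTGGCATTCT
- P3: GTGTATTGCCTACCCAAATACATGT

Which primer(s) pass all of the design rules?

P1 (25 nt, A=8 T=7 G=6 C=4): longest run = 4 ✓; GC 10/25 = 40.0%, outside 43.1–59.7% ✗; length 25, outside 21–23 ✗ — fails.
P2 (21 nt, A=3 T=7 G=5 C=6): longest run = 2 ✓; GC 11/21 = 52.4% ✓; length 21 ✓ — passes.
P3 (25 nt, A=7 T=8 G=4 C=6): longest run = 3 ✓; GC 10/25 = 40.0%, outside 43.1–59.7% ✗; length 25, outside 21–23 ✗ — fails.

P2 only.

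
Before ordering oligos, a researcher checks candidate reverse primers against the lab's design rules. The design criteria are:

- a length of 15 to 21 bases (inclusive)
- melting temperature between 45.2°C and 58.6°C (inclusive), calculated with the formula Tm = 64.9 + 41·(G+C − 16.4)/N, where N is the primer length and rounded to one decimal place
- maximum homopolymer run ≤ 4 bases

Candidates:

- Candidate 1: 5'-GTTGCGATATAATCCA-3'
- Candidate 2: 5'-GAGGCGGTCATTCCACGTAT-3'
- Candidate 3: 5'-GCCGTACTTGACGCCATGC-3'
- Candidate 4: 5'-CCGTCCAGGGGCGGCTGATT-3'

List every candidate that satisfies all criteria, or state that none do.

Candidate 2 and Candidate 3.

Candidate 1 (16 nt, A=5 T=5 G=3 C=3): length 16 ✓; Tm = 64.9 + 41·(6 − 16.4)/16 = 38.3°C, outside 45.2–58.6°C ✗; longest run = 2 ✓ — fails.
Candidate 2 (20 nt, A=4 T=5 G=6 C=5): length 20 ✓; Tm = 64.9 + 41·(11 − 16.4)/20 = 53.8°C ✓; longest run = 2 ✓ — passes.
Candidate 3 (19 nt, A=3 T=4 G=5 C=7): length 19 ✓; Tm = 64.9 + 41·(12 − 16.4)/19 = 55.4°C ✓; longest run = 2 ✓ — passes.
Candidate 4 (20 nt, A=2 T=4 G=8 C=6): length 20 ✓; Tm = 64.9 + 41·(14 − 16.4)/20 = 60.0°C, outside 45.2–58.6°C ✗; longest run = 4 ✓ — fails.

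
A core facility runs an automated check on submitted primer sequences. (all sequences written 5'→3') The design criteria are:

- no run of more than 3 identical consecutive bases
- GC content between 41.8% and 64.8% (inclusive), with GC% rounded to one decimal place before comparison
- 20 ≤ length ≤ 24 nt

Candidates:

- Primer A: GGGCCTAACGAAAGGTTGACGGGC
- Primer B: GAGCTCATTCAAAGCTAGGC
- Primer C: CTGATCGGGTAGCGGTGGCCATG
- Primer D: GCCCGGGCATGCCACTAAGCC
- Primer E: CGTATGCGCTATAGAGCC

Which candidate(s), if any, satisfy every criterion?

Primer A and Primer B.

Primer A (24 nt, A=6 T=3 G=10 C=5): longest run = 3 ✓; GC 15/24 = 62.5% ✓; length 24 ✓ — passes.
Primer B (20 nt, A=6 T=4 G=5 C=5): longest run = 3 ✓; GC 10/20 = 50.0% ✓; length 20 ✓ — passes.
Primer C (23 nt, A=3 T=5 G=10 C=5): longest run = 3 ✓; GC 15/23 = 65.2%, outside 41.8–64.8% ✗; length 23 ✓ — fails.
Primer D (21 nt, A=4 T=2 G=6 C=9): longest run = 3 ✓; GC 15/21 = 71.4%, outside 41.8–64.8% ✗; length 21 ✓ — fails.
Primer E (18 nt, A=4 T=4 G=5 C=5): longest run = 2 ✓; GC 10/18 = 55.6% ✓; length 18, outside 20–24 ✗ — fails.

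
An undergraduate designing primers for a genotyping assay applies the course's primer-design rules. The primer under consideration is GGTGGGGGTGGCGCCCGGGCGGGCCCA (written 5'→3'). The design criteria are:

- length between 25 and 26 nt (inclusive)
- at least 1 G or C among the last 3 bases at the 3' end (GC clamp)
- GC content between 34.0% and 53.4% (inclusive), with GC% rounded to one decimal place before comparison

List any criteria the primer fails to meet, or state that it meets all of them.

Base counts: A=1, T=2, G=16, C=8 (length 27).
length: length 27, outside 25–26 ✗
GC clamp: 3' end CCA has 2 G/C ✓
GC content: GC 24/27 = 88.9%, outside 34.0–53.4% ✗

Fails: length, GC content.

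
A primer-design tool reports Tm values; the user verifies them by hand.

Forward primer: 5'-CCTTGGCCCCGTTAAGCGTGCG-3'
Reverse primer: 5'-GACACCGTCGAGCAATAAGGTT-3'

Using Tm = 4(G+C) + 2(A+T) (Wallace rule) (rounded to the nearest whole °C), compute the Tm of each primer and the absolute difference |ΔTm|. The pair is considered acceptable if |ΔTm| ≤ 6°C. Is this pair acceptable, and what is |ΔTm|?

|ΔTm| = 8°C; the pair is not acceptable.

Forward: A=2 T=5 G=7 C=8 → Tm = 2·7 + 4·15 = 74°C.
Reverse: A=7 T=4 G=6 C=5 → Tm = 2·11 + 4·11 = 66°C.
|ΔTm| = |74 − 66| = 8°C, > 6°C.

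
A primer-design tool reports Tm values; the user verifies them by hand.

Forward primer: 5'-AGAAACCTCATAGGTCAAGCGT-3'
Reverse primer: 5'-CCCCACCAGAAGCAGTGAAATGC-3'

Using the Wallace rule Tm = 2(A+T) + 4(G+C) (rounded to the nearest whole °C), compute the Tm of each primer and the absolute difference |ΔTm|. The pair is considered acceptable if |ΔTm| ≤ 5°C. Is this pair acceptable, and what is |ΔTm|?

Forward: A=8 T=4 G=5 C=5 → Tm = 2·12 + 4·10 = 64°C.
Reverse: A=8 T=2 G=5 C=8 → Tm = 2·10 + 4·13 = 72°C.
|ΔTm| = |64 − 72| = 8°C, > 5°C.

|ΔTm| = 8°C; the pair is not acceptable.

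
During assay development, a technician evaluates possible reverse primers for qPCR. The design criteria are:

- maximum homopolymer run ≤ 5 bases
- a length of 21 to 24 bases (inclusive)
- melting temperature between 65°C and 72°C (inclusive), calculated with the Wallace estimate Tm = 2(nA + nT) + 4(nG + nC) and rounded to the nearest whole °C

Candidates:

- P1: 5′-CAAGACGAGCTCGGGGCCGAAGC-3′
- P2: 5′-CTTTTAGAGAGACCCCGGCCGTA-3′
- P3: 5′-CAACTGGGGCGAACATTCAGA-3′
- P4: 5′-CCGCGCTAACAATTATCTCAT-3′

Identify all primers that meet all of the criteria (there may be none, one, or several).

P2 only.

P1 (23 nt, A=6 T=1 G=9 C=7): longest run = 4 ✓; length 23 ✓; Tm = 2·7 + 4·16 = 78°C, outside 65–72°C ✗ — fails.
P2 (23 nt, A=5 T=5 G=6 C=7): longest run = 4 ✓; length 23 ✓; Tm = 2·10 + 4·13 = 72°C ✓ — passes.
P3 (21 nt, A=7 T=3 G=6 C=5): longest run = 4 ✓; length 21 ✓; Tm = 2·10 + 4·11 = 64°C, outside 65–72°C ✗ — fails.
P4 (21 nt, A=6 T=6 G=2 C=7): longest run = 2 ✓; length 21 ✓; Tm = 2·12 + 4·9 = 60°C, outside 65–72°C ✗ — fails.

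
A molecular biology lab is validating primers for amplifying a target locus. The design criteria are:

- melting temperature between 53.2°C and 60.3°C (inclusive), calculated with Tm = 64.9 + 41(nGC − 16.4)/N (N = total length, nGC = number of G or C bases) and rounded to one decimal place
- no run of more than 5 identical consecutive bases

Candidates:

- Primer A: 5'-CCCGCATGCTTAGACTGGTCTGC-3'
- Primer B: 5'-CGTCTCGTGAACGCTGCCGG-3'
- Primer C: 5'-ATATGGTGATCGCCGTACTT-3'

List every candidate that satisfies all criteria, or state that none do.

Primer B only.

Primer A (23 nt, A=3 T=6 G=6 C=8): Tm = 64.9 + 41·(14 − 16.4)/23 = 60.6°C, outside 53.2–60.3°C ✗; longest run = 3 ✓ — fails.
Primer B (20 nt, A=2 T=4 G=7 C=7): Tm = 64.9 + 41·(14 − 16.4)/20 = 60.0°C ✓; longest run = 2 ✓ — passes.
Primer C (20 nt, A=4 T=7 G=5 C=4): Tm = 64.9 + 41·(9 − 16.4)/20 = 49.7°C, outside 53.2–60.3°C ✗; longest run = 2 ✓ — fails.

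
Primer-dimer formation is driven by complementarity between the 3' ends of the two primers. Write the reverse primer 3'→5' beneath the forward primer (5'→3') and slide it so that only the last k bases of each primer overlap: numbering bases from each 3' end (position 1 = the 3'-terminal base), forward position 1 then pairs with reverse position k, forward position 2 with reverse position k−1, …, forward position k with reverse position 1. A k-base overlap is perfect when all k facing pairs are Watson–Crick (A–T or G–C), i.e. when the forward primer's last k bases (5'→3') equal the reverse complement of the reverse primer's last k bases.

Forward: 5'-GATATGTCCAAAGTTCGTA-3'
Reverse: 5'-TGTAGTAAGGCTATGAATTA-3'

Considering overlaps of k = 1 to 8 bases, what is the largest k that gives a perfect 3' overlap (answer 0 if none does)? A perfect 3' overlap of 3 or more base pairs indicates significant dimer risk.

Last 8 bases (5'→3') — forward …AGTTCGTA, reverse …ATGAATTA.
Reverse complement of the reverse primer's last 8 bases: TAATTCAT; its first k bases are the reverse complement of the reverse primer's last k bases, so a perfect k-base overlap needs the forward primer's last k bases to equal them.
Comparing (forward last k vs required): k=1: A vs T ✗; k=2: TA vs TA ✓; k=3: GTA vs TAA ✗; k=4: CGTA vs TAAT ✗; k=5: TCGTA vs TAATT ✗; k=6: TTCGTA vs TAATTC ✗; k=7: GTTCGTA vs TAATTCA ✗; k=8: AGTTCGTA vs TAATTCAT ✗.
Only k = 2 is perfect, so the longest perfect 3' overlap is 2.

Longest perfect overlap: 2 complementary base pairs; below the dimer-risk threshold (threshold 3).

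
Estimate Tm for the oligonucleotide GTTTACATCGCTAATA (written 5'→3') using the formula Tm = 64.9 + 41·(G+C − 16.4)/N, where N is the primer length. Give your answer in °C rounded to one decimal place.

35.7°C

Base counts: A=5, T=6, G=2, C=3; G+C = 5, N = 16.
Tm = 64.9 + 41·(5 − 16.4)/16 = 64.9 + -467.40/16 = 35.7°C.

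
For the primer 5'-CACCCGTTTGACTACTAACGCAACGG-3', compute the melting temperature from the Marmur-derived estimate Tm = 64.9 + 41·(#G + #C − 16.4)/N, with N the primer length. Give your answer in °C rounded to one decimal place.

Base counts: A=7, T=5, G=5, C=9; G+C = 14, N = 26.
Tm = 64.9 + 41·(14 − 16.4)/26 = 64.9 + -98.40/26 = 61.1°C.

61.1°C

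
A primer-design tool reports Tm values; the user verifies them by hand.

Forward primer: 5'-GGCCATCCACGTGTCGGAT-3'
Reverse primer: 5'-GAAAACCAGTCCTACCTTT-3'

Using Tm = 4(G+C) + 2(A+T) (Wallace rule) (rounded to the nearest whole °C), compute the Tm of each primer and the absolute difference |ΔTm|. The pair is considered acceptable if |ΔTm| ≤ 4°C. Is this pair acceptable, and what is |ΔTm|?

Forward: A=3 T=4 G=6 C=6 → Tm = 2·7 + 4·12 = 62°C.
Reverse: A=6 T=5 G=2 C=6 → Tm = 2·11 + 4·8 = 54°C.
|ΔTm| = |62 − 54| = 8°C, > 4°C.

|ΔTm| = 8°C; the pair is not acceptable.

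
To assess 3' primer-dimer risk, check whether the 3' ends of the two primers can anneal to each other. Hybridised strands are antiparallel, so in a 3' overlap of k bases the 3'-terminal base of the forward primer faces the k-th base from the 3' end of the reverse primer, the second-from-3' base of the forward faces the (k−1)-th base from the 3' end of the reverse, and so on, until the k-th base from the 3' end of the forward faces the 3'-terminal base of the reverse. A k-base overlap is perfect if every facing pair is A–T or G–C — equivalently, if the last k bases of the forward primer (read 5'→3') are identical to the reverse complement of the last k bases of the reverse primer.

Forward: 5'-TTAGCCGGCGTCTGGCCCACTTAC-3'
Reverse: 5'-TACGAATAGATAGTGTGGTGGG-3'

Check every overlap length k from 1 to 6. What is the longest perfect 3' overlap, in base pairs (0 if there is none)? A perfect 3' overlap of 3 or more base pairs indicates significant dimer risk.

Last 6 bases (5'→3') — forward …ACTTAC, reverse …GGTGGG.
Reverse complement of the reverse primer's last 6 bases: CCCACC; its first k bases are the reverse complement of the reverse primer's last k bases, so a perfect k-base overlap needs the forward primer's last k bases to equal them.
Comparing (forward last k vs required): k=1: C vs C ✓; k=2: AC vs CC ✗; k=3: TAC vs CCC ✗; k=4: TTAC vs CCCA ✗; k=5: CTTAC vs CCCAC ✗; k=6: ACTTAC vs CCCACC ✗.
Only k = 1 is perfect, so the longest perfect 3' overlap is 1.

Longest perfect overlap: 1 complementary base pair; below the dimer-risk threshold (threshold 3).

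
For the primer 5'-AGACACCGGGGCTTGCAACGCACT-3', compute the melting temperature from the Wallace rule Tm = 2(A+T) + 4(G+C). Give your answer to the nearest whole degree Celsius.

78°C

Base counts: A=6, T=3, G=7, C=8 (length 24).
Tm = 2·(6+3) + 4·(7+8) = 2·9 + 4·15 = 18 + 60 = 78°C.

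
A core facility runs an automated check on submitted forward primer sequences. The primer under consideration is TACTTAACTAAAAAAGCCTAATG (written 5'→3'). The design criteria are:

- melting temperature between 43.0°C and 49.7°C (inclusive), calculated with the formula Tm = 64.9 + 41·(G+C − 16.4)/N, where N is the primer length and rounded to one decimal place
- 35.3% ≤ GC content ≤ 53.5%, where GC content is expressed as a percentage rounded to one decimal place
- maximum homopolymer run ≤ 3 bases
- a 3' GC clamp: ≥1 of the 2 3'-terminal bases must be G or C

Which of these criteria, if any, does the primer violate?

Fails: GC content, homopolymer run.

Base counts: A=11, T=6, G=2, C=4 (length 23).
Tm: Tm = 64.9 + 41·(6 − 16.4)/23 = 46.4°C ✓
GC content: GC 6/23 = 26.1%, outside 35.3–53.5% ✗
homopolymer run: longest run = 6, exceeds 3 ✗
GC clamp: 3' end TG has 1 G/C ✓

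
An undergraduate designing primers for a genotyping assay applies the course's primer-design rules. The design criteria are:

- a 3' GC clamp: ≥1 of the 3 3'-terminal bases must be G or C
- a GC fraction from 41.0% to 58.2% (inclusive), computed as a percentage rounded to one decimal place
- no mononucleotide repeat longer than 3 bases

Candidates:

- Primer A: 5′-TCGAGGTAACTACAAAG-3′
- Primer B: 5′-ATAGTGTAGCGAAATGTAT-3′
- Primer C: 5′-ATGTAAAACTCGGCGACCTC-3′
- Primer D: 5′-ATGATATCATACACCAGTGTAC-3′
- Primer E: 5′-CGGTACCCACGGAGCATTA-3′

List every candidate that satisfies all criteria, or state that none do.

Primer A only.

Primer A (17 nt, A=7 T=3 G=4 C=3): 3' end AAG has 1 G/C ✓; GC 7/17 = 41.2% ✓; longest run = 3 ✓ — passes.
Primer B (19 nt, A=7 T=6 G=5 C=1): 3' end TAT has 0 G/C, need ≥1 ✗; GC 6/19 = 31.6%, outside 41.0–58.2% ✗; longest run = 3 ✓ — fails.
Primer C (20 nt, A=6 T=4 G=4 C=6): 3' end CTC has 2 G/C ✓; GC 10/20 = 50.0% ✓; longest run = 4, exceeds 3 ✗ — fails.
Primer D (22 nt, A=8 T=6 G=3 C=5): 3' end TAC has 1 G/C ✓; GC 8/22 = 36.4%, outside 41.0–58.2% ✗; longest run = 2 ✓ — fails.
Primer E (19 nt, A=5 T=3 G=5 C=6): 3' end TTA has 0 G/C, need ≥1 ✗; GC 11/19 = 57.9% ✓; longest run = 3 ✓ — fails.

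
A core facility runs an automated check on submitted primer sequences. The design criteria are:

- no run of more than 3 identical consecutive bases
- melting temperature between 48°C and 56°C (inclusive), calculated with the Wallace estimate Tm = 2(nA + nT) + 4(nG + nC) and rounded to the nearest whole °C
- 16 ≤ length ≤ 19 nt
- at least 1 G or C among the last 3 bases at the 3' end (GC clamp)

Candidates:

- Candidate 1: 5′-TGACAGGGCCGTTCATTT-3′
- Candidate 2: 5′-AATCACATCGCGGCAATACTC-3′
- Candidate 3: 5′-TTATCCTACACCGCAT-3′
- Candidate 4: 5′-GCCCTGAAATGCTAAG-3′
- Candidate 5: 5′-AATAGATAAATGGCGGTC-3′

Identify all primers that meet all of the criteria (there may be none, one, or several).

Candidate 4 and Candidate 5.

Candidate 1 (18 nt, A=3 T=6 G=5 C=4): longest run = 3 ✓; Tm = 2·9 + 4·9 = 54°C ✓; length 18 ✓; 3' end TTT has 0 G/C, need ≥1 ✗ — fails.
Candidate 2 (21 nt, A=7 T=4 G=3 C=7): longest run = 2 ✓; Tm = 2·11 + 4·10 = 62°C, outside 48–56°C ✗; length 21, outside 16–19 ✗; 3' end CTC has 2 G/C ✓ — fails.
Candidate 3 (16 nt, A=4 T=5 G=1 C=6): longest run = 2 ✓; Tm = 2·9 + 4·7 = 46°C, outside 48–56°C ✗; length 16 ✓; 3' end CAT has 1 G/C ✓ — fails.
Candidate 4 (16 nt, A=5 T=3 G=4 C=4): longest run = 3 ✓; Tm = 2·8 + 4·8 = 48°C ✓; length 16 ✓; 3' end AAG has 1 G/C ✓ — passes.
Candidate 5 (18 nt, A=7 T=4 G=5 C=2): longest run = 3 ✓; Tm = 2·11 + 4·7 = 50°C ✓; length 18 ✓; 3' end GTC has 2 G/C ✓ — passes.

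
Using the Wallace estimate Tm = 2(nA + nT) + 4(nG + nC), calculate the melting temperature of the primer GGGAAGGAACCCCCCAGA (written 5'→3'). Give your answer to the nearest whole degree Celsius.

60°C

Base counts: A=6, T=0, G=6, C=6 (length 18).
Tm = 2·(6+0) + 4·(6+6) = 2·6 + 4·12 = 12 + 48 = 60°C.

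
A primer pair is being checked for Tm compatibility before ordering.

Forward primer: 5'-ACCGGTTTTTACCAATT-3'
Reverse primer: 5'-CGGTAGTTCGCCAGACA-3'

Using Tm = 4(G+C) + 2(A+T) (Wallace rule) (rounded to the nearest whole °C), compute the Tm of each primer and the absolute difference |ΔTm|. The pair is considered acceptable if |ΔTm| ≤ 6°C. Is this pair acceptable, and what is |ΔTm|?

|ΔTm| = 8°C; the pair is not acceptable.

Forward: A=4 T=7 G=2 C=4 → Tm = 2·11 + 4·6 = 46°C.
Reverse: A=4 T=3 G=5 C=5 → Tm = 2·7 + 4·10 = 54°C.
|ΔTm| = |46 − 54| = 8°C, > 6°C.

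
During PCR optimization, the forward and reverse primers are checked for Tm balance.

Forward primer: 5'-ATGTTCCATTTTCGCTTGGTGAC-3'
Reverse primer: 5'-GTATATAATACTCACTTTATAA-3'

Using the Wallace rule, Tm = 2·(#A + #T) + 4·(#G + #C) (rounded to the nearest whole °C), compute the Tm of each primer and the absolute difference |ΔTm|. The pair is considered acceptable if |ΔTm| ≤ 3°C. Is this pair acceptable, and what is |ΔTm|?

Forward: A=3 T=10 G=5 C=5 → Tm = 2·13 + 4·10 = 66°C.
Reverse: A=9 T=9 G=1 C=3 → Tm = 2·18 + 4·4 = 52°C.
|ΔTm| = |66 − 52| = 14°C, > 3°C.

|ΔTm| = 14°C; the pair is not acceptable.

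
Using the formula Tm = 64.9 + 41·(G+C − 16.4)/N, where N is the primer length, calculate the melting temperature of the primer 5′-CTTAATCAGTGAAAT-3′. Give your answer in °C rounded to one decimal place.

Base counts: A=6, T=5, G=2, C=2; G+C = 4, N = 15.
Tm = 64.9 + 41·(4 − 16.4)/15 = 64.9 + -508.40/15 = 31.0°C.

31.0°C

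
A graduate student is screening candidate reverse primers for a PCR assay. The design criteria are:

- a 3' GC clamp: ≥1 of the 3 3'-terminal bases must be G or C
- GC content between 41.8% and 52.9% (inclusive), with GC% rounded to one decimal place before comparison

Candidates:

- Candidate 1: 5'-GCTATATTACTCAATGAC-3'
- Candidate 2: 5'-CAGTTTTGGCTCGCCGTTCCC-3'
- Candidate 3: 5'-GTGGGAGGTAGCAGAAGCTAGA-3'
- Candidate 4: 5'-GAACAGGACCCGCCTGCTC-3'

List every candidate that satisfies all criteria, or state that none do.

None of the candidates satisfy all criteria.

Candidate 1 (18 nt, A=6 T=6 G=2 C=4): 3' end GAC has 2 G/C ✓; GC 6/18 = 33.3%, outside 41.8–52.9% ✗ — fails.
Candidate 2 (21 nt, A=1 T=7 G=5 C=8): 3' end CCC has 3 G/C ✓; GC 13/21 = 61.9%, outside 41.8–52.9% ✗ — fails.
Candidate 3 (22 nt, A=7 T=3 G=10 C=2): 3' end AGA has 1 G/C ✓; GC 12/22 = 54.5%, outside 41.8–52.9% ✗ — fails.
Candidate 4 (19 nt, A=4 T=2 G=5 C=8): 3' end CTC has 2 G/C ✓; GC 13/19 = 68.4%, outside 41.8–52.9% ✗ — fails.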